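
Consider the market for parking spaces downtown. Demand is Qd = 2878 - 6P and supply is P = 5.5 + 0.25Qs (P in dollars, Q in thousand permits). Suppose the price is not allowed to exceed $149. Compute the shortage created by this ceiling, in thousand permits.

Rearranging supply gives Qs = 4P - 22. Without the control the market clears where 2878 - 6P = 4P - 22, i.e. P* = 290 and Q* = 1138.
The ceiling of 149 is below the equilibrium price 290, so it binds.
At P = 149: Qd = 2878 - 6·149 = 1984 and Qs = 4·149 - 22 = 574.
Shortage = Qd - Qs = 1984 - 574 = 1410.

1410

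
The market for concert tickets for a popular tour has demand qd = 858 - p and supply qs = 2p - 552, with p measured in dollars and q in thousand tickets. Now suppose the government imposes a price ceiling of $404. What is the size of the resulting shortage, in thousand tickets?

Setting quantity demanded equal to quantity supplied, 858 - p = 2p - 552, gives p* = 470 and q* = 388.
Because the ceiling (404) lies below the market-clearing price, it is binding.
At p = 404: qd = 858 - 404 = 454 and qs = 2·404 - 552 = 256.
Shortage = qd - qs = 454 - 256 = 198.

198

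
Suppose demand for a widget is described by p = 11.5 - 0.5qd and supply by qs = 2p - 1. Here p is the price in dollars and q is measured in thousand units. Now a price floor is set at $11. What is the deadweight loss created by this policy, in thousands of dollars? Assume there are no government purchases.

Rearranging demand gives qd = 23 - 2p. Setting quantity demanded equal to quantity supplied, 23 - 2p = 2p - 1, gives p* = 6 and q* = 11.
Since 11 > 6, the floor is binding.
At p = 11: qd = 23 - 2·11 = 1 and qs = 2·11 - 1 = 21.
Quantity traded falls to 1. At q = 1 the demand price is (23 - 1)/2 = 11 and the supply price is (1 + 1)/2 = 1.
Deadweight loss = ½ · (11 - 1) · (11 - 1) = ½ · 10 · 10 = 50.

50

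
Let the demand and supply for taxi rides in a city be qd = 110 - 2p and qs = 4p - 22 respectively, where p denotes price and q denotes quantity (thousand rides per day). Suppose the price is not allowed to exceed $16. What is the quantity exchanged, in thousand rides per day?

42

Equilibrium: 110 - 2p = 4p - 22, so 132 = 6p and p* = 22, q* = 66.
Since 16 < 22, the ceiling is binding.
At p = 16: qd = 110 - 2·16 = 78 and qs = 4·16 - 22 = 42.
The quantity actually transacted is the short side, supply: 42.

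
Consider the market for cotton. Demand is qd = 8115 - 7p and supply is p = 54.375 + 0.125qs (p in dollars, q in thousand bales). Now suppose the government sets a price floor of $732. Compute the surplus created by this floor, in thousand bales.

Rearranging supply gives qs = 8p - 435. In a free market, 8115 - 7p = 8p - 435 gives the equilibrium p* = 570, q* = 4125.
The floor of 732 is above the equilibrium price 570, so it binds.
At p = 732: qd = 8115 - 7·732 = 2991 and qs = 8·732 - 435 = 5421.
Surplus = qs - qd = 5421 - 2991 = 2430.

2430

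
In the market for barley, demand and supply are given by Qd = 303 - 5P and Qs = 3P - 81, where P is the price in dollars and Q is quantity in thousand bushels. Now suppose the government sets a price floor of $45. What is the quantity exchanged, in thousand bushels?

Equilibrium: 303 - 5P = 3P - 81, so 384 = 8P and P* = 48, Q* = 63.
Since 45 is below P* = 48, the floor does not bind and the free-market outcome prevails.

63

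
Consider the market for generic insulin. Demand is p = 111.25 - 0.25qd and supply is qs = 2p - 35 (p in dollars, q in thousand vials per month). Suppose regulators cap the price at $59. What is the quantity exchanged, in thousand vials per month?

83

Rearranging demand gives qd = 445 - 4p. Without the control the market clears where 445 - 4p = 2p - 35, i.e. p* = 80 and q* = 125.
The ceiling of 59 is below the equilibrium price 80, so it binds.
At p = 59: qd = 445 - 4·59 = 209 and qs = 2·59 - 35 = 83.
The quantity actually transacted is the short side, supply: 83.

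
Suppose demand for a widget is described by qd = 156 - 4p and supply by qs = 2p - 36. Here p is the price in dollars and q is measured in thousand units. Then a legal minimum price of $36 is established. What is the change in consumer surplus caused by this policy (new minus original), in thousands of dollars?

-80

Without the control the market clears where 156 - 4p = 2p - 36, i.e. p* = 32 and q* = 28.
Because the floor (36) lies above the market-clearing price, it is binding.
At p = 36: qd = 156 - 4·36 = 12 and qs = 2·36 - 36 = 36.
Consumer surplus without the control is ½ · (39 - 32) · 28 = 98.
With the floor, consumers buy 12 units at 36, so CS = ½ · (39 - 36) · 12 = 18.
Change in consumer surplus = 18 - 98 = -80.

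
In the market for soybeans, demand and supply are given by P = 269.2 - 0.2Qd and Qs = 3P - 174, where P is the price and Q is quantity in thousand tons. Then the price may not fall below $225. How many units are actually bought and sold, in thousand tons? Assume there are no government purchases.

221

Rearranging demand gives Qd = 1346 - 5P. Equilibrium: 1346 - 5P = 3P - 174, so 1520 = 8P and P* = 190, Q* = 396.
Because the floor (225) lies above the market-clearing price, it is binding.
At P = 225: Qd = 1346 - 5·225 = 221 and Qs = 3·225 - 174 = 501.
The quantity actually transacted is the short side, demand: 221.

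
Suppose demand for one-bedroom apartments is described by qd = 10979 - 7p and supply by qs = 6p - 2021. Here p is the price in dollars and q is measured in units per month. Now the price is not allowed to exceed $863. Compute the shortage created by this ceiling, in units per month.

Without the control the market clears where 10979 - 7p = 6p - 2021, i.e. p* = 1000 and q* = 3979.
Because the ceiling (863) lies below the market-clearing price, it is binding.
At p = 863: qd = 10979 - 7·863 = 4938 and qs = 6·863 - 2021 = 3157.
Shortage = qd - qs = 4938 - 3157 = 1781.

1781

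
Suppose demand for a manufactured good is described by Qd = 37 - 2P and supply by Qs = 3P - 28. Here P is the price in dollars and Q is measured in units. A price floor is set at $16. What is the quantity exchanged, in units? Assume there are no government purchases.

Setting quantity demanded equal to quantity supplied, 37 - 2P = 3P - 28, gives P* = 13 and Q* = 11.
Because the floor (16) lies above the market-clearing price, it is binding.
At P = 16: Qd = 37 - 2·16 = 5 and Qs = 3·16 - 28 = 20.
The quantity actually transacted is the short side, demand: 5.

5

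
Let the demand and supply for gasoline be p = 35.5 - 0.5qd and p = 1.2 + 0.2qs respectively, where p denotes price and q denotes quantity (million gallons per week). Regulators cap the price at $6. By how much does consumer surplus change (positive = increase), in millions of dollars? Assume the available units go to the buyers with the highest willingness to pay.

-36.25

Rearranging demand gives qd = 71 - 2p; rearranging supply gives qs = 5p - 6. In a free market, 71 - 2p = 5p - 6 gives the equilibrium p* = 11, q* = 49.
The ceiling of 6 is below the equilibrium price 11, so it binds.
At p = 6: qd = 71 - 2·6 = 59 and qs = 5·6 - 6 = 24.
Consumer surplus without the control is ½ · (35.5 - 11) · 49 = 600.25.
With the ceiling, 24 units are sold at 6 (assume they go to the highest-value buyers). The demand price at q = 24 is 23.5, so CS = ½ · [(35.5 - 6) + (23.5 - 6)] · 24 = 564.
Change in consumer surplus = 564 - 600.25 = -36.25.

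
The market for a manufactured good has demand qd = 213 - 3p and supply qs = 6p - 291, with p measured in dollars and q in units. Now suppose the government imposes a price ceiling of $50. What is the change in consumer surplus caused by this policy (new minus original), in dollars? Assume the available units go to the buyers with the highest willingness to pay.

-162

Without the control the market clears where 213 - 3p = 6p - 291, i.e. p* = 56 and q* = 45.
The ceiling of 50 is below the equilibrium price 56, so it binds.
At p = 50: qd = 213 - 3·50 = 63 and qs = 6·50 - 291 = 9.
Consumer surplus without the control is ½ · (71 - 56) · 45 = 337.5.
With the ceiling, 9 units are sold at 50 (assume they go to the highest-value buyers). The demand price at q = 9 is 68, so CS = ½ · [(71 - 50) + (68 - 50)] · 9 = 175.5.
Change in consumer surplus = 175.5 - 337.5 = -162.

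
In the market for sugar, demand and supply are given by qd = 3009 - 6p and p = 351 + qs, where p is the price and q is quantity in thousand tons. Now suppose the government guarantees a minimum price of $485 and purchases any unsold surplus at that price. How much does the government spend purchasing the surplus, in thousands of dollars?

16975

Rearranging supply gives qs = p - 351. Equilibrium: 3009 - 6p = p - 351, so 3360 = 7p and p* = 480, q* = 129.
The floor of 485 is above the equilibrium price 480, so it binds.
At p = 485: qd = 3009 - 6·485 = 99 and qs = 485 - 351 = 134.
Surplus = qs - qd = 35.
Government expenditure = surplus × support price = 35 × 485 = 16975.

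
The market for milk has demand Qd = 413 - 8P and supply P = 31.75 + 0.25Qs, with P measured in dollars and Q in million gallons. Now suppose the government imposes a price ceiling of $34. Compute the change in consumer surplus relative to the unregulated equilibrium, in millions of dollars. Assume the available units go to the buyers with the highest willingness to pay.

Rearranging supply gives Qs = 4P - 127. Setting quantity demanded equal to quantity supplied, 413 - 8P = 4P - 127, gives P* = 45 and Q* = 53.
Since 34 < 45, the ceiling is binding.
At P = 34: Qd = 413 - 8·34 = 141 and Qs = 4·34 - 127 = 9.
Consumer surplus without the control is ½ · (51.625 - 45) · 53 = 175.5625.
With the ceiling, 9 units are sold at 34 (assume they go to the highest-value buyers). The demand price at Q = 9 is 50.5, so CS = ½ · [(51.625 - 34) + (50.5 - 34)] · 9 = 153.5625.
Change in consumer surplus = 153.5625 - 175.5625 = -22.

-22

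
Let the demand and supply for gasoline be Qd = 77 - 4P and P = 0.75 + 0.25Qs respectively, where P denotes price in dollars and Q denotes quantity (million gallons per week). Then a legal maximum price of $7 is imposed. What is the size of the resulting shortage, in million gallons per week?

Rearranging supply gives Qs = 4P - 3. In a free market, 77 - 4P = 4P - 3 gives the equilibrium P* = 10, Q* = 37.
Because the ceiling (7) lies below the market-clearing price, it is binding.
At P = 7: Qd = 77 - 4·7 = 49 and Qs = 4·7 - 3 = 25.
Shortage = Qd - Qs = 49 - 25 = 24.

24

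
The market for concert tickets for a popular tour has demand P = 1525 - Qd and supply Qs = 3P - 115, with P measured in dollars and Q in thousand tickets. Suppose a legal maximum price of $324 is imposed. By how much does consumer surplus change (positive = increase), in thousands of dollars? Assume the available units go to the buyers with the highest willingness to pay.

40420

Rearranging demand gives Qd = 1525 - P. Without the control the market clears where 1525 - P = 3P - 115, i.e. P* = 410 and Q* = 1115.
Since 324 < 410, the ceiling is binding.
At P = 324: Qd = 1525 - 324 = 1201 and Qs = 3·324 - 115 = 857.
Consumer surplus without the control is ½ · (1525 - 410) · 1115 = 621612.5.
With the ceiling, 857 units are sold at 324 (assume they go to the highest-value buyers). The demand price at Q = 857 is 668, so CS = ½ · [(1525 - 324) + (668 - 324)] · 857 = 662032.5.
Change in consumer surplus = 662032.5 - 621612.5 = 40420.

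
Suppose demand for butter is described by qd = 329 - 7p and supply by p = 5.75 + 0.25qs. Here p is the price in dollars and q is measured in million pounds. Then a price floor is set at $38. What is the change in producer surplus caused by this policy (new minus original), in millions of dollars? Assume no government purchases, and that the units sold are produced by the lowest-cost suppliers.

Rearranging supply gives qs = 4p - 23. Setting quantity demanded equal to quantity supplied, 329 - 7p = 4p - 23, gives p* = 32 and q* = 105.
Since 38 > 32, the floor is binding.
At p = 38: qd = 329 - 7·38 = 63 and qs = 4·38 - 23 = 129.
Producer surplus without the control is ½ · (32 - 5.75) · 105 = 1378.125.
With the floor, 63 units are sold at 38. The supply price at q = 63 is 21.5, so PS = ½ · [(38 - 5.75) + (38 - 21.5)] · 63 = 1535.625.
Change in producer surplus = 1535.625 - 1378.125 = 157.5.

157.5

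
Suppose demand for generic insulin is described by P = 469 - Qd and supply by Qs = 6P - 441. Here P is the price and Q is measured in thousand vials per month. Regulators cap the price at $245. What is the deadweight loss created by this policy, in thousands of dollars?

Rearranging demand gives Qd = 469 - P. Setting quantity demanded equal to quantity supplied, 469 - P = 6P - 441, gives P* = 130 and Q* = 339.
Since 245 is above P* = 130, the ceiling does not bind and the free-market outcome prevails.
Since the control does not bind, no trades are prevented and deadweight loss is zero.

0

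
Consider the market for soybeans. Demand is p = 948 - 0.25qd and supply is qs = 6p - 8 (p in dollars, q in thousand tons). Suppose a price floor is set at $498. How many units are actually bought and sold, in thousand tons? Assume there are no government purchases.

1800

Rearranging demand gives qd = 3792 - 4p. In a free market, 3792 - 4p = 6p - 8 gives the equilibrium p* = 380, q* = 2272.
Because the floor (498) lies above the market-clearing price, it is binding.
At p = 498: qd = 3792 - 4·498 = 1800 and qs = 6·498 - 8 = 2980.
The quantity actually transacted is the short side, demand: 1800.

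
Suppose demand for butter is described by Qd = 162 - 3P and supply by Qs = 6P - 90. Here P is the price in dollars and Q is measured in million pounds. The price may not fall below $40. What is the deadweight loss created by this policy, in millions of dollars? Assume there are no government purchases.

324

Equilibrium: 162 - 3P = 6P - 90, so 252 = 9P and P* = 28, Q* = 78.
Since 40 > 28, the floor is binding.
At P = 40: Qd = 162 - 3·40 = 42 and Qs = 6·40 - 90 = 150.
Quantity traded falls to 42. At Q = 42 the demand price is (162 - 42)/3 = 40 and the supply price is (90 + 42)/6 = 22.
Deadweight loss = ½ · (40 - 22) · (78 - 42) = ½ · 18 · 36 = 324.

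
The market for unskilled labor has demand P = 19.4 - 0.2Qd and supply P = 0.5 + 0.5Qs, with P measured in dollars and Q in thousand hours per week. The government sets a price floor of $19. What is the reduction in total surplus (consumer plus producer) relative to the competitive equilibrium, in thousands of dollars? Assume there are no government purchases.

218.75

Rearranging demand gives Qd = 97 - 5P; rearranging supply gives Qs = 2P - 1. Without the control the market clears where 97 - 5P = 2P - 1, i.e. P* = 14 and Q* = 27.
Because the floor (19) lies above the market-clearing price, it is binding.
At P = 19: Qd = 97 - 5·19 = 2 and Qs = 2·19 - 1 = 37.
Quantity traded falls to 2. At Q = 2 the demand price is (97 - 2)/5 = 19 and the supply price is (1 + 2)/2 = 1.5.
Deadweight loss = ½ · (19 - 1.5) · (27 - 2) = ½ · 17.5 · 25 = 218.75.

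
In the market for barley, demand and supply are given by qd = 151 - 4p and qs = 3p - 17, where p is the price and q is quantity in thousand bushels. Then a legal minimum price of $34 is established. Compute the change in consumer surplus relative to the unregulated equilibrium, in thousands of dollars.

Without the control the market clears where 151 - 4p = 3p - 17, i.e. p* = 24 and q* = 55.
The floor of 34 is above the equilibrium price 24, so it binds.
At p = 34: qd = 151 - 4·34 = 15 and qs = 3·34 - 17 = 85.
Consumer surplus without the control is ½ · (37.75 - 24) · 55 = 378.125.
With the floor, consumers buy 15 units at 34, so CS = ½ · (37.75 - 34) · 15 = 28.125.
Change in consumer surplus = 28.125 - 378.125 = -350.

-350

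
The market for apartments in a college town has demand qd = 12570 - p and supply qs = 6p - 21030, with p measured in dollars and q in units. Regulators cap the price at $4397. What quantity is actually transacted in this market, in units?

5352

Equilibrium: 12570 - p = 6p - 21030, so 33600 = 7p and p* = 4800, q* = 7770.
The ceiling of 4397 is below the equilibrium price 4800, so it binds.
At p = 4397: qd = 12570 - 4397 = 8173 and qs = 6·4397 - 21030 = 5352.
The quantity actually transacted is the short side, supply: 5352.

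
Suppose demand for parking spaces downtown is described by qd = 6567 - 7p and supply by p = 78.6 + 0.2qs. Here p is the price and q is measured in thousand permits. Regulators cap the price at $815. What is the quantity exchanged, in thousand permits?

Rearranging supply gives qs = 5p - 393. Setting quantity demanded equal to quantity supplied, 6567 - 7p = 5p - 393, gives p* = 580 and q* = 2507.
The ceiling of 815 is above the equilibrium price 580, so it is not binding; the market clears at p* = 580, q* = 2507.

2507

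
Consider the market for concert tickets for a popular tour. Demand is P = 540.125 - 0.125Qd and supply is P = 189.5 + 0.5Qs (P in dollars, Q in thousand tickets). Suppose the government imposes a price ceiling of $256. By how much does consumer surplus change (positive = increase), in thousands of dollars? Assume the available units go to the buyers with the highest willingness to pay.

17013

Rearranging demand gives Qd = 4321 - 8P; rearranging supply gives Qs = 2P - 379. Without the control the market clears where 4321 - 8P = 2P - 379, i.e. P* = 470 and Q* = 561.
Because the ceiling (256) lies below the market-clearing price, it is binding.
At P = 256: Qd = 4321 - 8·256 = 2273 and Qs = 2·256 - 379 = 133.
Consumer surplus without the control is ½ · (540.125 - 470) · 561 = 19670.0625.
With the ceiling, 133 units are sold at 256 (assume they go to the highest-value buyers). The demand price at Q = 133 is 523.5, so CS = ½ · [(540.125 - 256) + (523.5 - 256)] · 133 = 36683.0625.
Change in consumer surplus = 36683.0625 - 19670.0625 = 17013.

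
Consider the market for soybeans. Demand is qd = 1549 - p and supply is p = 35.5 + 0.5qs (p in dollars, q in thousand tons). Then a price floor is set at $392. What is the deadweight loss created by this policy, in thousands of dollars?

0

Rearranging supply gives qs = 2p - 71. In a free market, 1549 - p = 2p - 71 gives the equilibrium p* = 540, q* = 1009.
Since 392 is below p* = 540, the floor does not bind and the free-market outcome prevails.
Since the control does not bind, no trades are prevented and deadweight loss is zero.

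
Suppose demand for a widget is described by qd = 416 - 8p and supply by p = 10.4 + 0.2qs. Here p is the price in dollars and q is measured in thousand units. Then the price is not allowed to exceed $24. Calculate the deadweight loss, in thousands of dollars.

585

Rearranging supply gives qs = 5p - 52. Setting quantity demanded equal to quantity supplied, 416 - 8p = 5p - 52, gives p* = 36 and q* = 128.
Because the ceiling (24) lies below the market-clearing price, it is binding.
At p = 24: qd = 416 - 8·24 = 224 and qs = 5·24 - 52 = 68.
Quantity traded falls to 68. At q = 68 the demand price is (416 - 68)/8 = 43.5 and the supply price is (52 + 68)/5 = 24.
Deadweight loss = ½ · (43.5 - 24) · (128 - 68) = ½ · 19.5 · 60 = 585.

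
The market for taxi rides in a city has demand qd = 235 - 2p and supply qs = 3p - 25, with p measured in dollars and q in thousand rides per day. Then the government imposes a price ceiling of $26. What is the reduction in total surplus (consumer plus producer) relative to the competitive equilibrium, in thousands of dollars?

2535

Equilibrium: 235 - 2p = 3p - 25, so 260 = 5p and p* = 52, q* = 131.
The ceiling of 26 is below the equilibrium price 52, so it binds.
At p = 26: qd = 235 - 2·26 = 183 and qs = 3·26 - 25 = 53.
Quantity traded falls to 53. At q = 53 the demand price is (235 - 53)/2 = 91 and the supply price is (25 + 53)/3 = 26.
Deadweight loss = ½ · (91 - 26) · (131 - 53) = ½ · 65 · 78 = 2535.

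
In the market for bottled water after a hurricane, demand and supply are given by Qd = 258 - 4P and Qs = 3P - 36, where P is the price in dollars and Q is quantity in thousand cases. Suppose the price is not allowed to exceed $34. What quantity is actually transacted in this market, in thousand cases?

66

Setting quantity demanded equal to quantity supplied, 258 - 4P = 3P - 36, gives P* = 42 and Q* = 90.
Because the ceiling (34) lies below the market-clearing price, it is binding.
At P = 34: Qd = 258 - 4·34 = 122 and Qs = 3·34 - 36 = 66.
The quantity actually transacted is the short side, supply: 66.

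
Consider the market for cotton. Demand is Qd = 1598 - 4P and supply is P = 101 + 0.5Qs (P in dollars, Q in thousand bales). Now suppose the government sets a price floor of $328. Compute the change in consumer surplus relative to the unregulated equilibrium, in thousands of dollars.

-9576

Rearranging supply gives Qs = 2P - 202. Without the control the market clears where 1598 - 4P = 2P - 202, i.e. P* = 300 and Q* = 398.
The floor of 328 is above the equilibrium price 300, so it binds.
At P = 328: Qd = 1598 - 4·328 = 286 and Qs = 2·328 - 202 = 454.
Consumer surplus without the control is ½ · (399.5 - 300) · 398 = 19800.5.
With the floor, consumers buy 286 units at 328, so CS = ½ · (399.5 - 328) · 286 = 10224.5.
Change in consumer surplus = 10224.5 - 19800.5 = -9576.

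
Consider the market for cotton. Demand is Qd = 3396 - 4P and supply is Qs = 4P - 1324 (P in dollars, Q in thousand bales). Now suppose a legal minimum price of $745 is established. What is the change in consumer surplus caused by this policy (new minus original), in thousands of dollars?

Without the control the market clears where 3396 - 4P = 4P - 1324, i.e. P* = 590 and Q* = 1036.
The floor of 745 is above the equilibrium price 590, so it binds.
At P = 745: Qd = 3396 - 4·745 = 416 and Qs = 4·745 - 1324 = 1656.
Consumer surplus without the control is ½ · (849 - 590) · 1036 = 134162.
With the floor, consumers buy 416 units at 745, so CS = ½ · (849 - 745) · 416 = 21632.
Change in consumer surplus = 21632 - 134162 = -112530.

-112530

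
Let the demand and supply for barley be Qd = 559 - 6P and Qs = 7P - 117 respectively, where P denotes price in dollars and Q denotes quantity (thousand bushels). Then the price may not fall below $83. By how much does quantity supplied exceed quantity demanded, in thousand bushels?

In a free market, 559 - 6P = 7P - 117 gives the equilibrium P* = 52, Q* = 247.
Since 83 > 52, the floor is binding.
At P = 83: Qd = 559 - 6·83 = 61 and Qs = 7·83 - 117 = 464.
Surplus = Qs - Qd = 464 - 61 = 403.

403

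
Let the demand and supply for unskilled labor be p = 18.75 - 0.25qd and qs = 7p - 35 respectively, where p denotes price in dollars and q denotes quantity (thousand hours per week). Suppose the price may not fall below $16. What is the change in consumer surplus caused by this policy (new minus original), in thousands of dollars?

-138

Rearranging demand gives qd = 75 - 4p. Without the control the market clears where 75 - 4p = 7p - 35, i.e. p* = 10 and q* = 35.
Since 16 > 10, the floor is binding.
At p = 16: qd = 75 - 4·16 = 11 and qs = 7·16 - 35 = 77.
Consumer surplus without the control is ½ · (18.75 - 10) · 35 = 153.125.
With the floor, consumers buy 11 units at 16, so CS = ½ · (18.75 - 16) · 11 = 15.125.
Change in consumer surplus = 15.125 - 153.125 = -138.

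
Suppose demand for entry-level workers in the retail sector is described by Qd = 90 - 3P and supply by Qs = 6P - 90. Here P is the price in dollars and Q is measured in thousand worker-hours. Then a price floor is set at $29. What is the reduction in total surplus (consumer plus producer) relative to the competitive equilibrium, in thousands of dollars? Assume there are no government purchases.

Equilibrium: 90 - 3P = 6P - 90, so 180 = 9P and P* = 20, Q* = 30.
The floor of 29 is above the equilibrium price 20, so it binds.
At P = 29: Qd = 90 - 3·29 = 3 and Qs = 6·29 - 90 = 84.
Quantity traded falls to 3. At Q = 3 the demand price is (90 - 3)/3 = 29 and the supply price is (90 + 3)/6 = 15.5.
Deadweight loss = ½ · (29 - 15.5) · (30 - 3) = ½ · 13.5 · 27 = 182.25.

182.25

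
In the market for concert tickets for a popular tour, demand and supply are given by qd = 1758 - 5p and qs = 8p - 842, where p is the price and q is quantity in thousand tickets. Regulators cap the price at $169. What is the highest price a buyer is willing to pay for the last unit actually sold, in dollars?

249.6

Setting quantity demanded equal to quantity supplied, 1758 - 5p = 8p - 842, gives p* = 200 and q* = 758.
Because the ceiling (169) lies below the market-clearing price, it is binding.
At p = 169: qd = 1758 - 5·169 = 913 and qs = 8·169 - 842 = 510.
Only 510 units reach the market. On the demand curve, the marginal buyer's willingness to pay at q = 510 is (1758 - 510)/5 = 249.6.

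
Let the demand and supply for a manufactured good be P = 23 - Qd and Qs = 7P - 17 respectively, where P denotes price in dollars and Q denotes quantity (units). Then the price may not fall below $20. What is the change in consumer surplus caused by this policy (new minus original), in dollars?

Rearranging demand gives Qd = 23 - P. In a free market, 23 - P = 7P - 17 gives the equilibrium P* = 5, Q* = 18.
The floor of 20 is above the equilibrium price 5, so it binds.
At P = 20: Qd = 23 - 20 = 3 and Qs = 7·20 - 17 = 123.
Consumer surplus without the control is ½ · (23 - 5) · 18 = 162.
With the floor, consumers buy 3 units at 20, so CS = ½ · (23 - 20) · 3 = 4.5.
Change in consumer surplus = 4.5 - 162 = -157.5.

-157.5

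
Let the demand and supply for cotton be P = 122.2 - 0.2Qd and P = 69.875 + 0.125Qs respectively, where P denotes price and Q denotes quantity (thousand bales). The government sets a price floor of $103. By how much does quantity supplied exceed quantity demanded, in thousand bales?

Rearranging demand gives Qd = 611 - 5P; rearranging supply gives Qs = 8P - 559. Without the control the market clears where 611 - 5P = 8P - 559, i.e. P* = 90 and Q* = 161.
Because the floor (103) lies above the market-clearing price, it is binding.
At P = 103: Qd = 611 - 5·103 = 96 and Qs = 8·103 - 559 = 265.
Surplus = Qs - Qd = 265 - 96 = 169.

169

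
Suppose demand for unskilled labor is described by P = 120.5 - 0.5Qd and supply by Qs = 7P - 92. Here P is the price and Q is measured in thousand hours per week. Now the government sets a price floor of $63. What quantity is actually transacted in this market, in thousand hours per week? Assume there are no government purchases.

Rearranging demand gives Qd = 241 - 2P. Equilibrium: 241 - 2P = 7P - 92, so 333 = 9P and P* = 37, Q* = 167.
Because the floor (63) lies above the market-clearing price, it is binding.
At P = 63: Qd = 241 - 2·63 = 115 and Qs = 7·63 - 92 = 349.
The quantity actually transacted is the short side, demand: 115.

115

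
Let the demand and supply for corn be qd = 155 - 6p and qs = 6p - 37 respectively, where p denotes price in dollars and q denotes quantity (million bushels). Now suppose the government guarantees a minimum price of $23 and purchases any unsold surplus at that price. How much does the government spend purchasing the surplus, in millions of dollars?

1932

Equilibrium: 155 - 6p = 6p - 37, so 192 = 12p and p* = 16, q* = 59.
Because the floor (23) lies above the market-clearing price, it is binding.
At p = 23: qd = 155 - 6·23 = 17 and qs = 6·23 - 37 = 101.
Surplus = qs - qd = 84.
Government expenditure = surplus × support price = 84 × 23 = 1932.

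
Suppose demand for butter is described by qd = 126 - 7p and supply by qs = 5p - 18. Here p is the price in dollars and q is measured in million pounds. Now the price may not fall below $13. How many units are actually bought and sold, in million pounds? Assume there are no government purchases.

In a free market, 126 - 7p = 5p - 18 gives the equilibrium p* = 12, q* = 42.
The floor of 13 is above the equilibrium price 12, so it binds.
At p = 13: qd = 126 - 7·13 = 35 and qs = 5·13 - 18 = 47.
The quantity actually transacted is the short side, demand: 35.

35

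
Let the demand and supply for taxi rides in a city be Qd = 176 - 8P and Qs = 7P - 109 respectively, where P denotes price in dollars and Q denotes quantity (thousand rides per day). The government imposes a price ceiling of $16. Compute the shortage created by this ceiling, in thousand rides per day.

45

In a free market, 176 - 8P = 7P - 109 gives the equilibrium P* = 19, Q* = 24.
Since 16 < 19, the ceiling is binding.
At P = 16: Qd = 176 - 8·16 = 48 and Qs = 7·16 - 109 = 3.
Shortage = Qd - Qs = 48 - 3 = 45.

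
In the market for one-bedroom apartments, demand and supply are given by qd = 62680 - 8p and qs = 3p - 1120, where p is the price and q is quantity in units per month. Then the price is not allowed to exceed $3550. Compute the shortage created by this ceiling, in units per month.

24750

Equilibrium: 62680 - 8p = 3p - 1120, so 63800 = 11p and p* = 5800, q* = 16280.
The ceiling of 3550 is below the equilibrium price 5800, so it binds.
At p = 3550: qd = 62680 - 8·3550 = 34280 and qs = 3·3550 - 1120 = 9530.
Shortage = qd - qs = 34280 - 9530 = 24750.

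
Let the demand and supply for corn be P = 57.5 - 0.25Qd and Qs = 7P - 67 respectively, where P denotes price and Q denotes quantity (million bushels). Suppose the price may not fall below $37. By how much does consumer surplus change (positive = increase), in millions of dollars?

Rearranging demand gives Qd = 230 - 4P. Setting quantity demanded equal to quantity supplied, 230 - 4P = 7P - 67, gives P* = 27 and Q* = 122.
The floor of 37 is above the equilibrium price 27, so it binds.
At P = 37: Qd = 230 - 4·37 = 82 and Qs = 7·37 - 67 = 192.
Consumer surplus without the control is ½ · (57.5 - 27) · 122 = 1860.5.
With the floor, consumers buy 82 units at 37, so CS = ½ · (57.5 - 37) · 82 = 840.5.
Change in consumer surplus = 840.5 - 1860.5 = -1020.

-1020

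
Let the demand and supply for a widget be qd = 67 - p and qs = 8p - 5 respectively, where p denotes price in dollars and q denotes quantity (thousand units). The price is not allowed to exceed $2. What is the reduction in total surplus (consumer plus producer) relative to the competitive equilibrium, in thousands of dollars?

Without the control the market clears where 67 - p = 8p - 5, i.e. p* = 8 and q* = 59.
The ceiling of 2 is below the equilibrium price 8, so it binds.
At p = 2: qd = 67 - 2 = 65 and qs = 8·2 - 5 = 11.
Quantity traded falls to 11. At q = 11 the demand price is 67 - 11 = 56 and the supply price is (5 + 11)/8 = 2.
Deadweight loss = ½ · (56 - 2) · (59 - 11) = ½ · 54 · 48 = 1296.

1296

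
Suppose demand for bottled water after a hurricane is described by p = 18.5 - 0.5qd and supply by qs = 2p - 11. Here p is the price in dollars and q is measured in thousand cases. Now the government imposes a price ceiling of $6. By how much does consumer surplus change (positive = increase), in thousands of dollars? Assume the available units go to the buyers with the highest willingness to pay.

-30

Rearranging demand gives qd = 37 - 2p. Setting quantity demanded equal to quantity supplied, 37 - 2p = 2p - 11, gives p* = 12 and q* = 13.
Since 6 < 12, the ceiling is binding.
At p = 6: qd = 37 - 2·6 = 25 and qs = 2·6 - 11 = 1.
Consumer surplus without the control is ½ · (18.5 - 12) · 13 = 42.25.
With the ceiling, 1 units are sold at 6 (assume they go to the highest-value buyers). The demand price at q = 1 is 18, so CS = ½ · [(18.5 - 6) + (18 - 6)] · 1 = 12.25.
Change in consumer surplus = 12.25 - 42.25 = -30.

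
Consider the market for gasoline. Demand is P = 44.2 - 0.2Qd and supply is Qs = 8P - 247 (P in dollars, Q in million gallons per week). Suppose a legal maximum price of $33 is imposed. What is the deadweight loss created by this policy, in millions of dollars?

93.6

Rearranging demand gives Qd = 221 - 5P. Setting quantity demanded equal to quantity supplied, 221 - 5P = 8P - 247, gives P* = 36 and Q* = 41.
The ceiling of 33 is below the equilibrium price 36, so it binds.
At P = 33: Qd = 221 - 5·33 = 56 and Qs = 8·33 - 247 = 17.
Quantity traded falls to 17. At Q = 17 the demand price is (221 - 17)/5 = 40.8 and the supply price is (247 + 17)/8 = 33.
Deadweight loss = ½ · (40.8 - 33) · (41 - 17) = ½ · 7.8 · 24 = 93.6.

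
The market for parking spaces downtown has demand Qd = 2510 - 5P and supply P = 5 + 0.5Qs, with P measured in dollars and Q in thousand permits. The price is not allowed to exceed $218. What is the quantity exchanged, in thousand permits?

426

Rearranging supply gives Qs = 2P - 10. Without the control the market clears where 2510 - 5P = 2P - 10, i.e. P* = 360 and Q* = 710.
The ceiling of 218 is below the equilibrium price 360, so it binds.
At P = 218: Qd = 2510 - 5·218 = 1420 and Qs = 2·218 - 10 = 426.
The quantity actually transacted is the short side, supply: 426.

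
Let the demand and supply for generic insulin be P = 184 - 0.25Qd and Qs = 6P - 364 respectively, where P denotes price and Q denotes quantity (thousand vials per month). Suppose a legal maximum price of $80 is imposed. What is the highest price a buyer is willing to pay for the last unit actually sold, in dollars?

Rearranging demand gives Qd = 736 - 4P. Setting quantity demanded equal to quantity supplied, 736 - 4P = 6P - 364, gives P* = 110 and Q* = 296.
Since 80 < 110, the ceiling is binding.
At P = 80: Qd = 736 - 4·80 = 416 and Qs = 6·80 - 364 = 116.
Only 116 units reach the market. On the demand curve, the marginal buyer's willingness to pay at Q = 116 is (736 - 116)/4 = 155.

155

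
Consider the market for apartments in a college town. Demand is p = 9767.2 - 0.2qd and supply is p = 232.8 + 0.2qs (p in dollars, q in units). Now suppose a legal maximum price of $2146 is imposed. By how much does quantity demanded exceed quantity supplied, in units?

28540

Rearranging demand gives qd = 48836 - 5p; rearranging supply gives qs = 5p - 1164. In a free market, 48836 - 5p = 5p - 1164 gives the equilibrium p* = 5000, q* = 23836.
Since 2146 < 5000, the ceiling is binding.
At p = 2146: qd = 48836 - 5·2146 = 38106 and qs = 5·2146 - 1164 = 9566.
Shortage = qd - qs = 38106 - 9566 = 28540.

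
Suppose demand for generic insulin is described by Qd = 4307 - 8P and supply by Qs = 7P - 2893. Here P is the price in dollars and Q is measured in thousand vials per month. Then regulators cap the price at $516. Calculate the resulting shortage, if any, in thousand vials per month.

Setting quantity demanded equal to quantity supplied, 4307 - 8P = 7P - 2893, gives P* = 480 and Q* = 467.
Since 516 is above P* = 480, the ceiling does not bind and the free-market outcome prevails.
Since the control does not bind, there is no shortage.

0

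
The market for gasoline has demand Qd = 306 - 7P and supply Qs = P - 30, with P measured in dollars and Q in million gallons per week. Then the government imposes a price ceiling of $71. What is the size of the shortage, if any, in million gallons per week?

In a free market, 306 - 7P = P - 30 gives the equilibrium P* = 42, Q* = 12.
The ceiling of 71 is above the equilibrium price 42, so it is not binding; the market clears at P* = 42, Q* = 12.
Since the control does not bind, there is no shortage.

0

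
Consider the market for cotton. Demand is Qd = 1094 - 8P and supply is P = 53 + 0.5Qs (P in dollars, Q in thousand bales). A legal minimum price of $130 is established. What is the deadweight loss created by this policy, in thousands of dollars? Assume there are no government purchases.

2000

Rearranging supply gives Qs = 2P - 106. Setting quantity demanded equal to quantity supplied, 1094 - 8P = 2P - 106, gives P* = 120 and Q* = 134.
Since 130 > 120, the floor is binding.
At P = 130: Qd = 1094 - 8·130 = 54 and Qs = 2·130 - 106 = 154.
Quantity traded falls to 54. At Q = 54 the demand price is (1094 - 54)/8 = 130 and the supply price is (106 + 54)/2 = 80.
Deadweight loss = ½ · (130 - 80) · (134 - 54) = ½ · 50 · 80 = 2000.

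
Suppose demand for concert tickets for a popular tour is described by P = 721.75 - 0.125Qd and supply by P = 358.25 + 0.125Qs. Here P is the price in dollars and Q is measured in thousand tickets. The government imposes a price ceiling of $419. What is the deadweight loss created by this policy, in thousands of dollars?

Rearranging demand gives Qd = 5774 - 8P; rearranging supply gives Qs = 8P - 2866. Setting quantity demanded equal to quantity supplied, 5774 - 8P = 8P - 2866, gives P* = 540 and Q* = 1454.
The ceiling of 419 is below the equilibrium price 540, so it binds.
At P = 419: Qd = 5774 - 8·419 = 2422 and Qs = 8·419 - 2866 = 486.
Quantity traded falls to 486. At Q = 486 the demand price is (5774 - 486)/8 = 661 and the supply price is (2866 + 486)/8 = 419.
Deadweight loss = ½ · (661 - 419) · (1454 - 486) = ½ · 242 · 968 = 117128.

117128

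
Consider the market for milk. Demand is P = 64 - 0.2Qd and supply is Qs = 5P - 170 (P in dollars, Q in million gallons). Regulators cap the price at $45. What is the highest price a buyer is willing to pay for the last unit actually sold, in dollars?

Rearranging demand gives Qd = 320 - 5P. Setting quantity demanded equal to quantity supplied, 320 - 5P = 5P - 170, gives P* = 49 and Q* = 75.
The ceiling of 45 is below the equilibrium price 49, so it binds.
At P = 45: Qd = 320 - 5·45 = 95 and Qs = 5·45 - 170 = 55.
Only 55 units reach the market. On the demand curve, the marginal buyer's willingness to pay at Q = 55 is (320 - 55)/5 = 53.

53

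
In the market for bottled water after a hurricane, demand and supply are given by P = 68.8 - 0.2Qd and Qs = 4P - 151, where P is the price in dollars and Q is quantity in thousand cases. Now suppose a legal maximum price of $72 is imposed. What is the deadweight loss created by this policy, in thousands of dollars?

Rearranging demand gives Qd = 344 - 5P. Setting quantity demanded equal to quantity supplied, 344 - 5P = 4P - 151, gives P* = 55 and Q* = 69.
Since 72 is above P* = 55, the ceiling does not bind and the free-market outcome prevails.
Since the control does not bind, no trades are prevented and deadweight loss is zero.

0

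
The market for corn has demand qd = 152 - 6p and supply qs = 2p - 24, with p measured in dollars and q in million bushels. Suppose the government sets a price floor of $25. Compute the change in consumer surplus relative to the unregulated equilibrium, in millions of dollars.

In a free market, 152 - 6p = 2p - 24 gives the equilibrium p* = 22, q* = 20.
Since 25 > 22, the floor is binding.
At p = 25: qd = 152 - 6·25 = 2 and qs = 2·25 - 24 = 26.
Consumer surplus without the control is ½ · (76/3 - 22) · 20 = 100/3.
With the floor, consumers buy 2 units at 25, so CS = ½ · (76/3 - 25) · 2 = 1/3.
Change in consumer surplus = 1/3 - 100/3 = -33.

-33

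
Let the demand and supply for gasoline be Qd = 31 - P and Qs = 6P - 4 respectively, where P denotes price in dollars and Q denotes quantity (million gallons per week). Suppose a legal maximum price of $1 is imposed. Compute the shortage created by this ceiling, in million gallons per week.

28

In a free market, 31 - P = 6P - 4 gives the equilibrium P* = 5, Q* = 26.
The ceiling of 1 is below the equilibrium price 5, so it binds.
At P = 1: Qd = 31 - 1 = 30 and Qs = 6·1 - 4 = 2.
Shortage = Qd - Qs = 30 - 2 = 28.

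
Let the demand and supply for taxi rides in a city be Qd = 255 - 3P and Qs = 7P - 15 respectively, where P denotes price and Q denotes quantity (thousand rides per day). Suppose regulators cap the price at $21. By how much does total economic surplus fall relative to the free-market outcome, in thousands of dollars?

In a free market, 255 - 3P = 7P - 15 gives the equilibrium P* = 27, Q* = 174.
Since 21 < 27, the ceiling is binding.
At P = 21: Qd = 255 - 3·21 = 192 and Qs = 7·21 - 15 = 132.
Quantity traded falls to 132. At Q = 132 the demand price is (255 - 132)/3 = 41 and the supply price is (15 + 132)/7 = 21.
Deadweight loss = ½ · (41 - 21) · (174 - 132) = ½ · 20 · 42 = 420.

420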